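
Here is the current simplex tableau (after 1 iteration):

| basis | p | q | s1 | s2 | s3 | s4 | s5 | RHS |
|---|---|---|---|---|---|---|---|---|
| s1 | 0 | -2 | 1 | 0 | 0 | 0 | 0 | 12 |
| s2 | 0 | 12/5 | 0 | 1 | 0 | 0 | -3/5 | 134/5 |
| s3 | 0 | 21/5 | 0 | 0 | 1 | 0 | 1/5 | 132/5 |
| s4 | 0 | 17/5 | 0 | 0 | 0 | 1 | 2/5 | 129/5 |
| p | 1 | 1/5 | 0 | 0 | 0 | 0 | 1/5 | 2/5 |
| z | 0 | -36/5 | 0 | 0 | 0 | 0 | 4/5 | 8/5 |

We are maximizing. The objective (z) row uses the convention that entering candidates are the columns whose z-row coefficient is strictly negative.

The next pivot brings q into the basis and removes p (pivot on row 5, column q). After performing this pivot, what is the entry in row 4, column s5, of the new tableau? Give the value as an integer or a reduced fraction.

Pivot element is row 5, column q: 1/5.
Normalize row 5: new (row 5, s5) = (1/5)/(1/5) = 1.
row 4 ← row 4 − (17/5)·(new row 5): 2/5 − (17/5)·1 = -3.

-3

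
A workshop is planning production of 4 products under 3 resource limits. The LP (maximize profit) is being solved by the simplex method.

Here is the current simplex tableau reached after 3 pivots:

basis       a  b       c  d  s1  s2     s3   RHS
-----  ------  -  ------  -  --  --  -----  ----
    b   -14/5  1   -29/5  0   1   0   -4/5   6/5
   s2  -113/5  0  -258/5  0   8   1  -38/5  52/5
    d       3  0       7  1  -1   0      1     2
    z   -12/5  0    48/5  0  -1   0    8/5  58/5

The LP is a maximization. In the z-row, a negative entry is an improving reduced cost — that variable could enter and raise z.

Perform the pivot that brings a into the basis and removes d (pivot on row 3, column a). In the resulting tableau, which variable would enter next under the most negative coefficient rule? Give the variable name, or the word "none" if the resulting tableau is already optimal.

s1

Pivot element 3. New z-row = old z-row − (-12/5)·(row 3/3).
Updated z-row coefficients: a: 0, b: 0, c: 76/5, d: 4/5, s1: -9/5, s2: 0, s3: 12/5.
The most negative is -9/5 in column s1, so s1 would enter next.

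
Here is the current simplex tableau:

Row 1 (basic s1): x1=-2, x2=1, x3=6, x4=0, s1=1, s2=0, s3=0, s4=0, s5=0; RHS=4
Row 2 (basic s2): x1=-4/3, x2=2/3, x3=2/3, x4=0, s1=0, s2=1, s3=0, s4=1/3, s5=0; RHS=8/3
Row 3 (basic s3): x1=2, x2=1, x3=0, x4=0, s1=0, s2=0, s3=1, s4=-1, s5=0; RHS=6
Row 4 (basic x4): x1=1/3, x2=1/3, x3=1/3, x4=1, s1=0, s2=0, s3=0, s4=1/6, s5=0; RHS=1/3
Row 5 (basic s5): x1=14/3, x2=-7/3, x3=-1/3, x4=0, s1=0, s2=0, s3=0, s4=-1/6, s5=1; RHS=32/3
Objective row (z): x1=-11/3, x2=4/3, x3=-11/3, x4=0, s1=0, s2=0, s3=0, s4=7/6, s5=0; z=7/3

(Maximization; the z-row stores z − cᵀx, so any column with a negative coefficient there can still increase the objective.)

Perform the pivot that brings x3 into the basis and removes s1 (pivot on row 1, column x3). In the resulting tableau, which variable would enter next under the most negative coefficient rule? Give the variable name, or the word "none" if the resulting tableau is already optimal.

x1

Pivot element 6. New z-row = old z-row − (-11/3)·(row 1/6).
Updated z-row coefficients: x1: -44/9, x2: 35/18, x3: 0, x4: 0, s1: 11/18, s2: 0, s3: 0, s4: 7/6, s5: 0.
The most negative is -44/9 in column x1, so x1 would enter next.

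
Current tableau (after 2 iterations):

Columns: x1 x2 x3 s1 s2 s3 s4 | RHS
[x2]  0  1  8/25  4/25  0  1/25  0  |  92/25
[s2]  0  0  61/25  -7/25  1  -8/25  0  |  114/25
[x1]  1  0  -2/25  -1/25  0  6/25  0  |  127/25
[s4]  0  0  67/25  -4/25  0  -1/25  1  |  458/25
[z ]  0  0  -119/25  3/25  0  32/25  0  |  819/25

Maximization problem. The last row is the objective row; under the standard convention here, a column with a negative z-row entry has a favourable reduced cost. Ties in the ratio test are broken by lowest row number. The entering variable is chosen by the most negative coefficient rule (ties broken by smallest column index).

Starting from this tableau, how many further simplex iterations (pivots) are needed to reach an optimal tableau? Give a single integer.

pivot: x3 in, s2 out → z = 2541/61
pivot: s1 in, x2 out → z = 145/3
No improving column remains; optimal.

2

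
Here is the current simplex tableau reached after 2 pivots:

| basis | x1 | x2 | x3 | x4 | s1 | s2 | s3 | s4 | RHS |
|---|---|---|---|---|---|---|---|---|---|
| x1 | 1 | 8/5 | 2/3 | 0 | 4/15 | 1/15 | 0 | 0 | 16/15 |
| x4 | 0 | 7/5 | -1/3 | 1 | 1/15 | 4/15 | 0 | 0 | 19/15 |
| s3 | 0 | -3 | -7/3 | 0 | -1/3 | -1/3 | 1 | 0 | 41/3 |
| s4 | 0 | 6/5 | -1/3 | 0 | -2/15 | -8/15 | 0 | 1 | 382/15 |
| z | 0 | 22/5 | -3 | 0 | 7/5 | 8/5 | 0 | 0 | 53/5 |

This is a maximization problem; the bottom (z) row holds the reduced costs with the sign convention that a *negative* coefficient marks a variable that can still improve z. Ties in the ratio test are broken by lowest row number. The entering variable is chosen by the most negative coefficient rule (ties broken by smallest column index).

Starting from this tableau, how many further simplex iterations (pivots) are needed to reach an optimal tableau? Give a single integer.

1

pivot: x3 in, x1 out → z = 77/5
No improving column remains; optimal.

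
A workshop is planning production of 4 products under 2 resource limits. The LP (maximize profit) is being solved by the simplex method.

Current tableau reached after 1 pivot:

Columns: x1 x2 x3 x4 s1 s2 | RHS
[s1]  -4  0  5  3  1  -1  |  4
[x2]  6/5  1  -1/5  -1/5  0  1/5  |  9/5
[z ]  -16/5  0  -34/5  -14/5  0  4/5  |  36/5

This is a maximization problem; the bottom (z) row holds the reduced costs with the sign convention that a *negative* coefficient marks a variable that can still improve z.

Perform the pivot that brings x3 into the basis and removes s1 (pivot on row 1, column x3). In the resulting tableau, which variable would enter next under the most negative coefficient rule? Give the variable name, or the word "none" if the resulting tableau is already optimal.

Pivot element 5. New z-row = old z-row − (-34/5)·(row 1/5).
Updated z-row coefficients: x1: -216/25, x2: 0, x3: 0, x4: 32/25, s1: 34/25, s2: -14/25.
The most negative is -216/25 in column x1, so x1 would enter next.

x1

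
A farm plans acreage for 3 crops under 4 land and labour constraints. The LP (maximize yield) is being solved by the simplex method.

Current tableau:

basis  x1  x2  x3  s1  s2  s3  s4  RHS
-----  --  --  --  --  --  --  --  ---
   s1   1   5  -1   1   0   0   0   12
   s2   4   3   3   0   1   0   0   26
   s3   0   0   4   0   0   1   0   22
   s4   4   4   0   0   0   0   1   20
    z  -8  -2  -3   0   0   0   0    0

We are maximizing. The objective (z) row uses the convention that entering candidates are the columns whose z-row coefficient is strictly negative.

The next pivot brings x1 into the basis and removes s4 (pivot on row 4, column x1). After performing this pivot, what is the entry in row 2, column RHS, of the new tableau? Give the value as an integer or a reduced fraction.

6

Pivot element is row 4, column x1: 4.
Normalize row 4: new (row 4, RHS) = 20/4 = 5.
row 2 ← row 2 − 4·(new row 4): 26 − 4·5 = 6.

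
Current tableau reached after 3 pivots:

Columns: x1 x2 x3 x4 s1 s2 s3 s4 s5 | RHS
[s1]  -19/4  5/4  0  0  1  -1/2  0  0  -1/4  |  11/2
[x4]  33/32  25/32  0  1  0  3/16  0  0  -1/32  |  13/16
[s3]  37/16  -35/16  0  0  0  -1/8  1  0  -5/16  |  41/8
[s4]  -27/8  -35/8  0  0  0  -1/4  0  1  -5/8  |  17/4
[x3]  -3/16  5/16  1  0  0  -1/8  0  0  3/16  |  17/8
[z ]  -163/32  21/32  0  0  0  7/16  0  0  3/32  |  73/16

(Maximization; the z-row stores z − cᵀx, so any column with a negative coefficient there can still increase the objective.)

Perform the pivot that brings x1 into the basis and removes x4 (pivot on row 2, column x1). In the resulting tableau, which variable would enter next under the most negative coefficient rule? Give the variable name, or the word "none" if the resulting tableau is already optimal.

Pivot element 33/32. New z-row = old z-row − (-163/32)·(row 2/(33/32)).
Updated z-row coefficients: x1: 0, x2: 149/33, x3: 0, x4: 163/33, s1: 0, s2: 15/11, s3: 0, s4: 0, s5: -2/33.
The most negative is -2/33 in column s5, so s5 would enter next.

s5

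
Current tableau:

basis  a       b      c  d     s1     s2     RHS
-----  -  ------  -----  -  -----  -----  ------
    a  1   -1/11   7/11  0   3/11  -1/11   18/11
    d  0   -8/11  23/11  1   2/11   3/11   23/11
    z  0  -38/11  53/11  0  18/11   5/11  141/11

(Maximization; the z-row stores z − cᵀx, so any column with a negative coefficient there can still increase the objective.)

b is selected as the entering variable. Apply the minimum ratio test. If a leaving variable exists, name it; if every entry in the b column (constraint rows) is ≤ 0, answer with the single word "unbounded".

b-column entries: row 1: -1/11, row 2: -8/11. All ≤ 0, so b can increase without bound; the LP is unbounded in this direction.

unbounded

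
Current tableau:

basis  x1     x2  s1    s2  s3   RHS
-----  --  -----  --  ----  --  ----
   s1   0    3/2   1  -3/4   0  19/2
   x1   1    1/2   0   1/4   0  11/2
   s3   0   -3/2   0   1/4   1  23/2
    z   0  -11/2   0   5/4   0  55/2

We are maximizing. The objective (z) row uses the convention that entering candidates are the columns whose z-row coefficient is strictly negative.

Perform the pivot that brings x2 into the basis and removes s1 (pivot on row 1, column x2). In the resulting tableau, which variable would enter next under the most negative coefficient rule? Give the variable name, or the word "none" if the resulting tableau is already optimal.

Pivot element 3/2. New z-row = old z-row − (-11/2)·(row 1/(3/2)).
Updated z-row coefficients: x1: 0, x2: 0, s1: 11/3, s2: -3/2, s3: 0.
The most negative is -3/2 in column s2, so s2 would enter next.

s2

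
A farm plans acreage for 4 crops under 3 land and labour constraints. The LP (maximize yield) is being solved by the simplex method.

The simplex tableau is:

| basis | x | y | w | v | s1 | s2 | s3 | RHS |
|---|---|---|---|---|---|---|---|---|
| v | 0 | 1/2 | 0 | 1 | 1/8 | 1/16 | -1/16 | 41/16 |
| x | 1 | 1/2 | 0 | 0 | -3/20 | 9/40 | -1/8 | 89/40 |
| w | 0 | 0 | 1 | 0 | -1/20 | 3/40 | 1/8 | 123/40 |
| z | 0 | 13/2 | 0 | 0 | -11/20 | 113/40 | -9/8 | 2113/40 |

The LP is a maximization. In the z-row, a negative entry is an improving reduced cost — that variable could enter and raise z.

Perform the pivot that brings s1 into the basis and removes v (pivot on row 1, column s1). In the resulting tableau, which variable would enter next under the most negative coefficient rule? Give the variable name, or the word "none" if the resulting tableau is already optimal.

s3

Pivot element 1/8. New z-row = old z-row − (-11/20)·(row 1/(1/8)).
Updated z-row coefficients: x: 0, y: 87/10, w: 0, v: 22/5, s1: 0, s2: 31/10, s3: -7/5.
The most negative is -7/5 in column s3, so s3 would enter next.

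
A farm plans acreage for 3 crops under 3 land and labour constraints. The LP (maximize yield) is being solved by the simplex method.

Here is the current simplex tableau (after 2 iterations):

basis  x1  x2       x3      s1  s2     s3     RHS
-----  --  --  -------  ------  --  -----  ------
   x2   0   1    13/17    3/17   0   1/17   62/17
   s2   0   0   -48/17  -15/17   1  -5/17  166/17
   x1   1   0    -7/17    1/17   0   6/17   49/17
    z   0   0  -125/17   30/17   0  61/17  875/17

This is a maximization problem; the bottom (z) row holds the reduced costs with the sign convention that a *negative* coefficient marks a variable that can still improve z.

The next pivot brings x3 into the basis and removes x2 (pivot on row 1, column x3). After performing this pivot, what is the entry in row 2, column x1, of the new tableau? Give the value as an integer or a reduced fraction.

Pivot element is row 1, column x3: 13/17.
Normalize row 1: new (row 1, x1) = 0/(13/17) = 0.
row 2 ← row 2 − (-48/17)·(new row 1): 0 − (-48/17)·0 = 0.

0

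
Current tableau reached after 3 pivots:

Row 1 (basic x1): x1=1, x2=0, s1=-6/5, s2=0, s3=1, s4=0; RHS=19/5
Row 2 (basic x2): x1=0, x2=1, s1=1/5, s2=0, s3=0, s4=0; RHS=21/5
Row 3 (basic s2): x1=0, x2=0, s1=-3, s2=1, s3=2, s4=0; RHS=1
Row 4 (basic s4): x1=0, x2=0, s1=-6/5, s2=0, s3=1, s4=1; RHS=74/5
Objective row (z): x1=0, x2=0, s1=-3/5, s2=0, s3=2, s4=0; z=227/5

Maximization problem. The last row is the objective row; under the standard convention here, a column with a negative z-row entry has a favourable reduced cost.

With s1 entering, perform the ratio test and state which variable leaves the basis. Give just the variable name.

Ratios: row 1 (x1): entry -6/5 ≤ 0, skip; row 2 (x2): (21/5)/(1/5) = 21; row 3 (s2): entry -3 ≤ 0, skip; row 4 (s4): entry -6/5 ≤ 0, skip.
Minimum ratio 21 is in the x2 row, so x2 leaves.

x2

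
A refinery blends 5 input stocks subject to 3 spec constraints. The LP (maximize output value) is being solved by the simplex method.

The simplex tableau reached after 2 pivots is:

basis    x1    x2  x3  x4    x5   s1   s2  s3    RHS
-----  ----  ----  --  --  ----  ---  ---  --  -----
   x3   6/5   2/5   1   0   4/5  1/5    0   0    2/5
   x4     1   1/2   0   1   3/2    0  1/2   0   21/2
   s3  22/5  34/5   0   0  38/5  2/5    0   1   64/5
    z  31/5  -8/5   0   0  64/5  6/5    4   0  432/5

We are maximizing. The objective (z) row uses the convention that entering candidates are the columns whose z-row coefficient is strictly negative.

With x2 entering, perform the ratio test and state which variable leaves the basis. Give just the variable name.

Ratios: row 1 (x3): (2/5)/(2/5) = 1; row 2 (x4): (21/2)/(1/2) = 21; row 3 (s3): (64/5)/(34/5) = 32/17.
Minimum ratio 1 is in the x3 row, so x3 leaves.

x3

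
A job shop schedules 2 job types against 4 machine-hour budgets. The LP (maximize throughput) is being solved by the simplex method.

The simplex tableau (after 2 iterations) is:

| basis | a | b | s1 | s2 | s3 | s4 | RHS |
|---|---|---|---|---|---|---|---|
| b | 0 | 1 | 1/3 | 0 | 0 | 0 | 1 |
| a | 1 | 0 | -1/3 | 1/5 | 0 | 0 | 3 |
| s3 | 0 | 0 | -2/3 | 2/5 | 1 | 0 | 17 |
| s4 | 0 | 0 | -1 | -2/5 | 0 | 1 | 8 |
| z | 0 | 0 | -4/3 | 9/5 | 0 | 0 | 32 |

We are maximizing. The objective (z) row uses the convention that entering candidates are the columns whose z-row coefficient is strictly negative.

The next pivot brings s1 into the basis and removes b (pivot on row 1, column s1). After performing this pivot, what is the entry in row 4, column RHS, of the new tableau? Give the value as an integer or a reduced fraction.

Pivot element is row 1, column s1: 1/3.
Normalize row 1: new (row 1, RHS) = 1/(1/3) = 3.
row 4 ← row 4 − (-1)·(new row 1): 8 − (-1)·3 = 11.

11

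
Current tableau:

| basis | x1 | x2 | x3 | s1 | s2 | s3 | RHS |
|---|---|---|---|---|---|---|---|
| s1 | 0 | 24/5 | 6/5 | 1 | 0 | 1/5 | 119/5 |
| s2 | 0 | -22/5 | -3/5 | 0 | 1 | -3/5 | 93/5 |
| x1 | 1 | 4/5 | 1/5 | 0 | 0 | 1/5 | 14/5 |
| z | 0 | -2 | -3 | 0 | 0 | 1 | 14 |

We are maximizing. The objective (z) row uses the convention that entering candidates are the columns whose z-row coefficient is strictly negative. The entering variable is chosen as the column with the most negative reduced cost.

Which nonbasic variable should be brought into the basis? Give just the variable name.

x3

Objective-row coefficients: x1: 0, x2: -2, x3: -3, s1: 0, s2: 0, s3: 1.
The most negative is -3 in column x3, so x3 enters.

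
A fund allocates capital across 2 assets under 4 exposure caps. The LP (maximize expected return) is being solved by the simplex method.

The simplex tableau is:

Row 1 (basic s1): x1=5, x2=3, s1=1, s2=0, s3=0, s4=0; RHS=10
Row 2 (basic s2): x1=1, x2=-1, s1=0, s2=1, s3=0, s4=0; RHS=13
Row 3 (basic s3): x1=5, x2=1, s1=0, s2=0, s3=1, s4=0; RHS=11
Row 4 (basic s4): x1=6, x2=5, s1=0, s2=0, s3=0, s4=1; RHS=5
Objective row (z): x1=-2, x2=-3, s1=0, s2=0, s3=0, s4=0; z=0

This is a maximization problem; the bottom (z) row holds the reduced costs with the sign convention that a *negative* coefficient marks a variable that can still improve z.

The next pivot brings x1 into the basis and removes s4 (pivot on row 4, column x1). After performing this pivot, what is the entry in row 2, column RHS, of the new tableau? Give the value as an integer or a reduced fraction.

Pivot element is row 4, column x1: 6.
Normalize row 4: new (row 4, RHS) = 5/6 = 5/6.
row 2 ← row 2 − 1·(new row 4): 13 − 1·(5/6) = 73/6.

73/6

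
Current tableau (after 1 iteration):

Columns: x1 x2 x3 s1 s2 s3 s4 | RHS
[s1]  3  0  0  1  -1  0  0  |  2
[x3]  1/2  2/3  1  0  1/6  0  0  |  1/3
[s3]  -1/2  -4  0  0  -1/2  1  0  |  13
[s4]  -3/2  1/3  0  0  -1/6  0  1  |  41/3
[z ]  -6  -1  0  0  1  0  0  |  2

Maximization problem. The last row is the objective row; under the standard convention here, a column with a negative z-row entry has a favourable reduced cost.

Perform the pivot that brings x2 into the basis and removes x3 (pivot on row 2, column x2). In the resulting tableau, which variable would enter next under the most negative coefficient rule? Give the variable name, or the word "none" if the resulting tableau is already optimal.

x1

Pivot element 2/3. New z-row = old z-row − (-1)·(row 2/(2/3)).
Updated z-row coefficients: x1: -21/4, x2: 0, x3: 3/2, s1: 0, s2: 5/4, s3: 0, s4: 0.
The most negative is -21/4 in column x1, so x1 would enter next.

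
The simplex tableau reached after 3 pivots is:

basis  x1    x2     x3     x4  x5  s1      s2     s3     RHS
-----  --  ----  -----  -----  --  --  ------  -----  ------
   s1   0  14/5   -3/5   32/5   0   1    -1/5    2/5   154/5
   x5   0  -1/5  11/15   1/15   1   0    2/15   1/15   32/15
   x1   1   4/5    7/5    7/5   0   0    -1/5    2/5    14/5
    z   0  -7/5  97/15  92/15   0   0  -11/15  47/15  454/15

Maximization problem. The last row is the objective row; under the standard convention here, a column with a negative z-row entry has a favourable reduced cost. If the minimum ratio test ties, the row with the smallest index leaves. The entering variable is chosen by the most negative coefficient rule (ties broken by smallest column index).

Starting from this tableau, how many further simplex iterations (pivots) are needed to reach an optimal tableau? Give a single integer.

pivot: x2 in, x1 out → z = 211/6
pivot: s2 in, x5 out → z = 72
No improving column remains; optimal.

2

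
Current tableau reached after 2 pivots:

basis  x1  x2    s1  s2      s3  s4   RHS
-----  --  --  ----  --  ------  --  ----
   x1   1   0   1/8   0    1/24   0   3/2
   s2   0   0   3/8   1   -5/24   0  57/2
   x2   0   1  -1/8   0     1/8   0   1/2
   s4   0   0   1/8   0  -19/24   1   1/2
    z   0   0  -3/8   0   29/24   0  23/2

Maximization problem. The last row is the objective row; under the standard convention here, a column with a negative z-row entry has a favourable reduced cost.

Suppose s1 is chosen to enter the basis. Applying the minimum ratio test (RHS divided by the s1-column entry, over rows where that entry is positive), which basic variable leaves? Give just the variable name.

Ratios: row 1 (x1): (3/2)/(1/8) = 12; row 2 (s2): (57/2)/(3/8) = 76; row 3 (x2): entry -1/8 ≤ 0, skip; row 4 (s4): (1/2)/(1/8) = 4.
Minimum ratio 4 is in the s4 row, so s4 leaves.

s4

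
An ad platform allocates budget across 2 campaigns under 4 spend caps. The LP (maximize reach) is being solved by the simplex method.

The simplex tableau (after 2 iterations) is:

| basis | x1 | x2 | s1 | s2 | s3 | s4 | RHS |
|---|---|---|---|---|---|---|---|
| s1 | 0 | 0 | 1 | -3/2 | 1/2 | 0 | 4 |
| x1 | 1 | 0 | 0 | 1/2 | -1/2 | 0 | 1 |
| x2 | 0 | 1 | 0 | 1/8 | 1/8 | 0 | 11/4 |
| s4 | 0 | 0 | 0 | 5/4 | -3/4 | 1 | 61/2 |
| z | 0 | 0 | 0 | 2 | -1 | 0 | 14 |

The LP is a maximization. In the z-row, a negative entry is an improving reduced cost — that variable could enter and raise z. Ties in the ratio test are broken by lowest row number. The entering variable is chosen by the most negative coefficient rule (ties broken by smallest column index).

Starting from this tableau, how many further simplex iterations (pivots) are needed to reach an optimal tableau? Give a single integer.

2

pivot: s3 in, s1 out → z = 22
pivot: s2 in, x2 out → z = 51/2
No improving column remains; optimal.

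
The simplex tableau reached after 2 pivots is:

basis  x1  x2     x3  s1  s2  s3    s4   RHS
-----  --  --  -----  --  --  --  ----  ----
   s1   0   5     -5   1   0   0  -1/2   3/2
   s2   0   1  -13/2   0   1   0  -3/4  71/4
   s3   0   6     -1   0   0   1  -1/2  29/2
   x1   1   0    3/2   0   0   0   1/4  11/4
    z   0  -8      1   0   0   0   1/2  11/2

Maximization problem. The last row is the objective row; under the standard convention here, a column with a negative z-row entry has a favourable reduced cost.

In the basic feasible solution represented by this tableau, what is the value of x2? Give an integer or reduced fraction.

0

x2 is nonbasic (not in the basis column), so its value in the current BFS is 0.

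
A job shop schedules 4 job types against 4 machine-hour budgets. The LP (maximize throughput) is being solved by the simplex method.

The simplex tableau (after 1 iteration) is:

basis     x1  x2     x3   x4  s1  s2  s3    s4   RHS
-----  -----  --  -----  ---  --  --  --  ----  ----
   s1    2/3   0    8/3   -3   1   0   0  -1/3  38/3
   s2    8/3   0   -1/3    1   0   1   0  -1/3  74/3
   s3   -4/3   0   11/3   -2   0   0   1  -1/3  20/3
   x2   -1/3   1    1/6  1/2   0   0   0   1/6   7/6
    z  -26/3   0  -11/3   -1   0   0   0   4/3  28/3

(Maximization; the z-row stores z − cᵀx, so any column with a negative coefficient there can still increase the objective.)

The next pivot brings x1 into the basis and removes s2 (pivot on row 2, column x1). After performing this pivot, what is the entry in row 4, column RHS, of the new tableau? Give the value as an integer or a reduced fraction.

Pivot element is row 2, column x1: 8/3.
Normalize row 2: new (row 2, RHS) = (74/3)/(8/3) = 37/4.
row 4 ← row 4 − (-1/3)·(new row 2): 7/6 − (-1/3)·(37/4) = 17/4.

17/4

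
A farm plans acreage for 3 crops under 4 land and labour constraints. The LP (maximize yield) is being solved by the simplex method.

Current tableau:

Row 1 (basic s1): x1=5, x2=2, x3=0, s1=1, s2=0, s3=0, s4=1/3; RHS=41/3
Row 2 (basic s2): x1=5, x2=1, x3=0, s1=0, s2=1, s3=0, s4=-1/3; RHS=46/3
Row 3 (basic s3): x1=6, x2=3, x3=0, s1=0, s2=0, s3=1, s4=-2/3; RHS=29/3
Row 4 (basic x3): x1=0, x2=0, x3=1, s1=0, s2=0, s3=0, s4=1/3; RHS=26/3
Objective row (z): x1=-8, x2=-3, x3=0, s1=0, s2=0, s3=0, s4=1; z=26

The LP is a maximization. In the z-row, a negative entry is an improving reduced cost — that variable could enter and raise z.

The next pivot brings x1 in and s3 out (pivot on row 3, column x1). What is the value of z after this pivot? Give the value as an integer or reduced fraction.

350/9

Minimum ratio for x1: (29/3)/6 = 29/18.
z changes by −(z-row coeff of x1)·ratio = −(-8)·(29/18) = 116/9.
New z = 26 + (116/9) = 350/9.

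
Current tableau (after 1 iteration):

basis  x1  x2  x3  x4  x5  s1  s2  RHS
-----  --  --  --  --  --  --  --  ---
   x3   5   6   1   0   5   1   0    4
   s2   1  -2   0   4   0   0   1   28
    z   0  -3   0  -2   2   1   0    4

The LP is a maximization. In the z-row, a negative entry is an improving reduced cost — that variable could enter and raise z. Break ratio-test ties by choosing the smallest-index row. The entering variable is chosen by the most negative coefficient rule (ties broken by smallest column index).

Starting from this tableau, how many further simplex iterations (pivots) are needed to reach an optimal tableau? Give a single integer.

pivot: x2 in, x3 out → z = 6
pivot: x4 in, s2 out → z = 62/3
No improving column remains; optimal.

2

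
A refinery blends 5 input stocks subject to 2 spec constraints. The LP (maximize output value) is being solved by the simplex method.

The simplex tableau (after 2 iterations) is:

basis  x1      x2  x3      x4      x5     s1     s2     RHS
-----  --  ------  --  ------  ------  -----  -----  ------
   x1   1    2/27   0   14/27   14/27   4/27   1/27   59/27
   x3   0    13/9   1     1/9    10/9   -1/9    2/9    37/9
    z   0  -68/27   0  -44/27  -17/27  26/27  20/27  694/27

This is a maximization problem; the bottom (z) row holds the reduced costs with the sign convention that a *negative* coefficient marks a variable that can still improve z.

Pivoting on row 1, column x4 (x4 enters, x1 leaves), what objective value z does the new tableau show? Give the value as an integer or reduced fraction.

Minimum ratio for x4: (59/27)/(14/27) = 59/14.
z changes by −(z-row coeff of x4)·ratio = −(-44/27)·(59/14) = 1298/189.
New z = 694/27 + (1298/189) = 228/7.

228/7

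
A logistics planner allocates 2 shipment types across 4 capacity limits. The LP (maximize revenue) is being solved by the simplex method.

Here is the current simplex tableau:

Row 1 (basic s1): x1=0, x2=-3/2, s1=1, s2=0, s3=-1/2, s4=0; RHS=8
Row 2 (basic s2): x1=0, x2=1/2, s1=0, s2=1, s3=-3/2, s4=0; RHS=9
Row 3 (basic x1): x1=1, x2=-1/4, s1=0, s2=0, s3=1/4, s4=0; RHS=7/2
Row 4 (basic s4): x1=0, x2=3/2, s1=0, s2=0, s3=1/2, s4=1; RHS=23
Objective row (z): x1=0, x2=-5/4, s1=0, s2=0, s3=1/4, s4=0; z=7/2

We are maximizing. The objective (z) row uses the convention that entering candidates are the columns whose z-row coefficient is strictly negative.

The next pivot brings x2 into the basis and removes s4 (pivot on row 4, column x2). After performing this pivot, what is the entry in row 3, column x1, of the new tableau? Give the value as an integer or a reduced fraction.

1

Pivot element is row 4, column x2: 3/2.
Normalize row 4: new (row 4, x1) = 0/(3/2) = 0.
row 3 ← row 3 − (-1/4)·(new row 4): 1 − (-1/4)·0 = 1.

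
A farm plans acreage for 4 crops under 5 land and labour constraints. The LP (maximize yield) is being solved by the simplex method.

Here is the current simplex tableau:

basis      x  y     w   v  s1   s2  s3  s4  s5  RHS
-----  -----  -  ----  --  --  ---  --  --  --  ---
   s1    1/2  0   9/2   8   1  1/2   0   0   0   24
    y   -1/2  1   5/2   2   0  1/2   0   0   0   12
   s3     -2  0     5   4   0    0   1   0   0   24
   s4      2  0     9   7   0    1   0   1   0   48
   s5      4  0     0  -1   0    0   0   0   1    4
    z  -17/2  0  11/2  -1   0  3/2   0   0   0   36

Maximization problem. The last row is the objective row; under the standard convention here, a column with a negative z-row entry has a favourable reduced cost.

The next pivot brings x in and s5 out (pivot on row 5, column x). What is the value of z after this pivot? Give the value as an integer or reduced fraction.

Minimum ratio for x: 4/4 = 1.
z changes by −(z-row coeff of x)·ratio = −(-17/2)·1 = 17/2.
New z = 36 + (17/2) = 89/2.

89/2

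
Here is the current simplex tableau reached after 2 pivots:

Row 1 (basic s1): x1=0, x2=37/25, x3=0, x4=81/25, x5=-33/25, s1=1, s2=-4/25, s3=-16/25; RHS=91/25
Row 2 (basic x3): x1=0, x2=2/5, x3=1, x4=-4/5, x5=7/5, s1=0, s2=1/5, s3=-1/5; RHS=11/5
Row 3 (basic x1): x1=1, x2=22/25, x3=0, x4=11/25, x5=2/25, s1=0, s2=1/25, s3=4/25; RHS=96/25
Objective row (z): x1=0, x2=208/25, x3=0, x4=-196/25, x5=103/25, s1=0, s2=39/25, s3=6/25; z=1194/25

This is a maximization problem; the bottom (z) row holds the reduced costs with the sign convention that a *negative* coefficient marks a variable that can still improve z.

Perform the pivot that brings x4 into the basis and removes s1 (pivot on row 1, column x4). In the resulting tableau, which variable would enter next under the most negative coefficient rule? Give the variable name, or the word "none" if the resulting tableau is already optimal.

s3

Pivot element 81/25. New z-row = old z-row − (-196/25)·(row 1/(81/25)).
Updated z-row coefficients: x1: 0, x2: 964/81, x3: 0, x4: 0, x5: 25/27, s1: 196/81, s2: 95/81, s3: -106/81.
The most negative is -106/81 in column s3, so s3 would enter next.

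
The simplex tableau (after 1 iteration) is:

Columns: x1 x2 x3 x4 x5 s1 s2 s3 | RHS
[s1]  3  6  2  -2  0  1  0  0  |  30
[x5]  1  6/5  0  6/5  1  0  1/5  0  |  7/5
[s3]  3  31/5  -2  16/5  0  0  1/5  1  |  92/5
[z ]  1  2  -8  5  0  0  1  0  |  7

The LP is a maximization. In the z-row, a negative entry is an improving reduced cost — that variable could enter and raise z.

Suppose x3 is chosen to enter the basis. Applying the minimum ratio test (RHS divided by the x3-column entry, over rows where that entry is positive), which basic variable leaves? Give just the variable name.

s1

Ratios: row 1 (s1): 30/2 = 15; row 2 (x5): entry 0 ≤ 0, skip; row 3 (s3): entry -2 ≤ 0, skip.
Minimum ratio 15 is in the s1 row, so s1 leaves.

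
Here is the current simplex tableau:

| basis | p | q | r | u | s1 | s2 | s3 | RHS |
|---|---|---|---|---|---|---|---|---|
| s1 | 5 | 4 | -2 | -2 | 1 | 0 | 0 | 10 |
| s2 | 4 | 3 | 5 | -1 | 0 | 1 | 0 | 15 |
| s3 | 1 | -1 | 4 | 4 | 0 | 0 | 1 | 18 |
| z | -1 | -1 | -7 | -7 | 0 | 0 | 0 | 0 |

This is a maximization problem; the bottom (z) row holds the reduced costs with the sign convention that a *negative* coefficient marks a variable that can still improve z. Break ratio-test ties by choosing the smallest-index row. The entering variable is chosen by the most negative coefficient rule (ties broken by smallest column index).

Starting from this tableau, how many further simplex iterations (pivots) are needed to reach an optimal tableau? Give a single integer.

pivot: r in, s2 out → z = 21
pivot: u in, s3 out → z = 63/2
pivot: q in, s1 out → z = 325/7
No improving column remains; optimal.

3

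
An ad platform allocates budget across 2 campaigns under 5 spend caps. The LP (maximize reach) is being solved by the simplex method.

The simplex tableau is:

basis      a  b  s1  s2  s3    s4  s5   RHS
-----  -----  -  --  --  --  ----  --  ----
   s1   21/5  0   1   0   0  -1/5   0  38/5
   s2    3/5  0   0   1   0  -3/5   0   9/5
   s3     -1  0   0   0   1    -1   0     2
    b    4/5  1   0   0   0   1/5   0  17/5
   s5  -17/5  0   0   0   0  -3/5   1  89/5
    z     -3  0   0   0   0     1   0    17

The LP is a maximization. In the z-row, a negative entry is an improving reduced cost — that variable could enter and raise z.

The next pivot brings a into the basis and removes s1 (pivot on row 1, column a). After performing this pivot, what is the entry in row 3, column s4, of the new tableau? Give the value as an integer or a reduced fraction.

-22/21

Pivot element is row 1, column a: 21/5.
Normalize row 1: new (row 1, s4) = (-1/5)/(21/5) = -1/21.
row 3 ← row 3 − (-1)·(new row 1): -1 − (-1)·(-1/21) = -22/21.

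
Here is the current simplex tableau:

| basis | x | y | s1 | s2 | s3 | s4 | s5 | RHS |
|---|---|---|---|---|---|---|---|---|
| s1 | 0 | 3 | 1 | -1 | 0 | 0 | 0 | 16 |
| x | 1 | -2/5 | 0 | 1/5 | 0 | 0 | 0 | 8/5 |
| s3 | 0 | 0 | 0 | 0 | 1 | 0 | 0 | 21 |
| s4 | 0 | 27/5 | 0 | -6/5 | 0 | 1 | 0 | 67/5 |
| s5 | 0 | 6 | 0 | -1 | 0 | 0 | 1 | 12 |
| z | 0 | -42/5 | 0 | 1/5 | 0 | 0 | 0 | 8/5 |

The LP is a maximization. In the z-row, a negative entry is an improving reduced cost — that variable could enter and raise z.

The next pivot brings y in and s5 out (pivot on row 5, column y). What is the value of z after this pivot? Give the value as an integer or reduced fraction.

92/5

Minimum ratio for y: 12/6 = 2.
z changes by −(z-row coeff of y)·ratio = −(-42/5)·2 = 84/5.
New z = 8/5 + (84/5) = 92/5.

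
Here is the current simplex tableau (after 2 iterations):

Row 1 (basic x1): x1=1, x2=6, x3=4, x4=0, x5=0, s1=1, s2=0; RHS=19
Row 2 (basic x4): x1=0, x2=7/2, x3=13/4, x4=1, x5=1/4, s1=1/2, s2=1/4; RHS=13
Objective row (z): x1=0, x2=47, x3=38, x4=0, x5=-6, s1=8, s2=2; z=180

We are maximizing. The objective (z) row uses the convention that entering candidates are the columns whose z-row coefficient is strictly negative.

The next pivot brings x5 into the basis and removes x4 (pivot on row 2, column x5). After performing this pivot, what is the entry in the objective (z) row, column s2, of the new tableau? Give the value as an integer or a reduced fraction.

8

Pivot element is row 2, column x5: 1/4.
Normalize row 2: new (row 2, s2) = (1/4)/(1/4) = 1.
z-row ← z-row − (-6)·(new row 2): 2 − (-6)·1 = 8.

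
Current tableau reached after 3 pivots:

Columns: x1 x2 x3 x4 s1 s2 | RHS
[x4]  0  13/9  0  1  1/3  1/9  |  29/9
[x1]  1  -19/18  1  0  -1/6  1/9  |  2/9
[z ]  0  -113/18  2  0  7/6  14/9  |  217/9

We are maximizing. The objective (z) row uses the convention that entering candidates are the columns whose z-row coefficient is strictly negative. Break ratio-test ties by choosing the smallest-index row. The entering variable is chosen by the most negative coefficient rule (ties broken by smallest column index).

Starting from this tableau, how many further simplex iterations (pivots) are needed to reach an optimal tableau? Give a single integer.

pivot: x2 in, x4 out → z = 991/26
No improving column remains; optimal.

1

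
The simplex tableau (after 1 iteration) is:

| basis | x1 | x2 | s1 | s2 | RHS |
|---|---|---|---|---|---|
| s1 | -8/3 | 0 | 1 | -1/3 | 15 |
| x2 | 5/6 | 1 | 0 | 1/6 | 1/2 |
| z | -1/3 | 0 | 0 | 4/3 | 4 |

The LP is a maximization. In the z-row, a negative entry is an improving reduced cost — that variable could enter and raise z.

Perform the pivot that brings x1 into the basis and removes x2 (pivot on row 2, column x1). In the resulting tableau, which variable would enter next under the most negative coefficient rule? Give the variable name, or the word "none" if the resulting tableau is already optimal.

Pivot element 5/6. New z-row = old z-row − (-1/3)·(row 2/(5/6)).
Updated z-row coefficients: x1: 0, x2: 2/5, s1: 0, s2: 7/5.
No coefficient is strictly negative; the tableau after this pivot is optimal.

none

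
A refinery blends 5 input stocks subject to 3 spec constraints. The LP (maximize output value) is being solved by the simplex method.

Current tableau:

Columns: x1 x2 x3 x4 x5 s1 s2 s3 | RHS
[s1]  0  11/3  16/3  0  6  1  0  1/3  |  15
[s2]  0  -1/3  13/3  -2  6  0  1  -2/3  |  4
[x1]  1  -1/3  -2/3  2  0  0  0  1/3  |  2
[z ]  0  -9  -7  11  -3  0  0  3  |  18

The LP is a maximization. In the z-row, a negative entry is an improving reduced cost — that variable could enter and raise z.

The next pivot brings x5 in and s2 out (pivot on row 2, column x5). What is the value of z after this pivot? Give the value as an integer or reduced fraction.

20

Minimum ratio for x5: 4/6 = 2/3.
z changes by −(z-row coeff of x5)·ratio = −(-3)·(2/3) = 2.
New z = 18 + 2 = 20.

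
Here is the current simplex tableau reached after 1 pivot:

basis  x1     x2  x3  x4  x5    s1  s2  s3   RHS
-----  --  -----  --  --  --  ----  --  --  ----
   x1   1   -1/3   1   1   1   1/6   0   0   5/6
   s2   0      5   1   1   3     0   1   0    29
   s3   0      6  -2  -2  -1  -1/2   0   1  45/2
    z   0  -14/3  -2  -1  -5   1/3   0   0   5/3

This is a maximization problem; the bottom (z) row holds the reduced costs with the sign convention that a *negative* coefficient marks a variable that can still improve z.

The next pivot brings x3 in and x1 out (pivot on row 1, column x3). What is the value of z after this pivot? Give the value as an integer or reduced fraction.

Minimum ratio for x3: (5/6)/1 = 5/6.
z changes by −(z-row coeff of x3)·ratio = −(-2)·(5/6) = 5/3.
New z = 5/3 + (5/3) = 10/3.

10/3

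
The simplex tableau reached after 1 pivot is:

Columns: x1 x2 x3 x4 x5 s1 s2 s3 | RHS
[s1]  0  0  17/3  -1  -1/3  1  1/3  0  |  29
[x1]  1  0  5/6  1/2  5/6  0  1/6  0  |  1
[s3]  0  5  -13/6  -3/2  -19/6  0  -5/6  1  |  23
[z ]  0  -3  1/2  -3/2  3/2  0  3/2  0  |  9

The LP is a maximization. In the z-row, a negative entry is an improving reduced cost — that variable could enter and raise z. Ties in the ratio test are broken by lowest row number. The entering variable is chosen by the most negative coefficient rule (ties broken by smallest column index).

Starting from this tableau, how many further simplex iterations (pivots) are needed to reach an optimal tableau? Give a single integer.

pivot: x2 in, s3 out → z = 114/5
pivot: x4 in, x1 out → z = 138/5
No improving column remains; optimal.

2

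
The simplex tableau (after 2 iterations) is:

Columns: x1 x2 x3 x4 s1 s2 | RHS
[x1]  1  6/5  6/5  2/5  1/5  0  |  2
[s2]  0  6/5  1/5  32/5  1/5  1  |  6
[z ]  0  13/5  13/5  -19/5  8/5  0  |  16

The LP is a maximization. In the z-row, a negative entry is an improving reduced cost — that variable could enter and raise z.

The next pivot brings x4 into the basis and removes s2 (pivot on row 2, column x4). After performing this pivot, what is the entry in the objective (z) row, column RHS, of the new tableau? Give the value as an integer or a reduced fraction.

Pivot element is row 2, column x4: 32/5.
Normalize row 2: new (row 2, RHS) = 6/(32/5) = 15/16.
z-row ← z-row − (-19/5)·(new row 2): 16 − (-19/5)·(15/16) = 313/16.

313/16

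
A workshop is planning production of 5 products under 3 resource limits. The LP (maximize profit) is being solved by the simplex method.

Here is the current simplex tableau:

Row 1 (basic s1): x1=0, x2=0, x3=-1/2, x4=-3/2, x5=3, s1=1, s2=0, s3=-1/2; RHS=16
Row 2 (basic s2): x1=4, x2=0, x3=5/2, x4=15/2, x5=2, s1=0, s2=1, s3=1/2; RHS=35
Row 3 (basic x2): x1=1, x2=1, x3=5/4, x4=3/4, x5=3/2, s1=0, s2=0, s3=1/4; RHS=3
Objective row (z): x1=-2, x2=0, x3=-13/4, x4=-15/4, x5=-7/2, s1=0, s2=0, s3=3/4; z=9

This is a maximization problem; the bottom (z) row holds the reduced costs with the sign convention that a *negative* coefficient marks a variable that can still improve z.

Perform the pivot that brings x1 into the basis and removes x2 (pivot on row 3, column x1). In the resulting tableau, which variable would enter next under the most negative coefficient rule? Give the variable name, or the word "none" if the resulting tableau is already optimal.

Pivot element 1. New z-row = old z-row − (-2)·(row 3/1).
Updated z-row coefficients: x1: 0, x2: 2, x3: -3/4, x4: -9/4, x5: -1/2, s1: 0, s2: 0, s3: 5/4.
The most negative is -9/4 in column x4, so x4 would enter next.

x4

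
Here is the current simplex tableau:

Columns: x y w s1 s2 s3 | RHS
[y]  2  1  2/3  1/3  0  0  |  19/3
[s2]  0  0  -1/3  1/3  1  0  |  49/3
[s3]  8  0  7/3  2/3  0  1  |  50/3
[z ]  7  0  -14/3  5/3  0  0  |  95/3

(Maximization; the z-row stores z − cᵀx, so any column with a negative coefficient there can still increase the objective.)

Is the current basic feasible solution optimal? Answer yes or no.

Column w has objective-row coefficient -14/3, which is negative; an improving pivot exists, so not yet optimal.

no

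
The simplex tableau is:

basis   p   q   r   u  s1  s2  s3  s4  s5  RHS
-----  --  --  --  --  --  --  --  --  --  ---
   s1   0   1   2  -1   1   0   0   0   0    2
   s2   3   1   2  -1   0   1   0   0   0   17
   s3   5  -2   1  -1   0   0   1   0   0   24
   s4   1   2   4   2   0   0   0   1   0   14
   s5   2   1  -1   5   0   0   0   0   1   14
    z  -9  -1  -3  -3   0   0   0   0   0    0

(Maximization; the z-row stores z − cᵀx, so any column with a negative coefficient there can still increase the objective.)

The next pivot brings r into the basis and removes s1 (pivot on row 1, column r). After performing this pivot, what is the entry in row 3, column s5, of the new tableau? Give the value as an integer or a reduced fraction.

Pivot element is row 1, column r: 2.
Normalize row 1: new (row 1, s5) = 0/2 = 0.
row 3 ← row 3 − 1·(new row 1): 0 − 1·0 = 0.

0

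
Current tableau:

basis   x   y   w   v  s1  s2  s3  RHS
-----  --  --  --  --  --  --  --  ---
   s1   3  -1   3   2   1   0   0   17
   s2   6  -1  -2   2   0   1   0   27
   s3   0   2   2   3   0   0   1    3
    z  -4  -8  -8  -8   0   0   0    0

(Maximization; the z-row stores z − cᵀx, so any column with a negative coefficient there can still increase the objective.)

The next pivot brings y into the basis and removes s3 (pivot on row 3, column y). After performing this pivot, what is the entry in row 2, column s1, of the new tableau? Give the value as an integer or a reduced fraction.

0

Pivot element is row 3, column y: 2.
Normalize row 3: new (row 3, s1) = 0/2 = 0.
row 2 ← row 2 − (-1)·(new row 3): 0 − (-1)·0 = 0.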